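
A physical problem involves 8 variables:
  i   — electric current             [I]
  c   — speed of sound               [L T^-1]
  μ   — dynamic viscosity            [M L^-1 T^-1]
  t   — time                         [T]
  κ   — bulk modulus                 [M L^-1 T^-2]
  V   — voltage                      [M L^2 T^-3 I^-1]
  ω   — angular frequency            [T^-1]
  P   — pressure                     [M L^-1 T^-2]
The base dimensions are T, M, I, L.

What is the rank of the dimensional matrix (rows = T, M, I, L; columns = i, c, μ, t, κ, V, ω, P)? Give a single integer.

4

Write exponents as rows T,M,I,L / cols i,c,μ,t,κ,V,ω,P:
  T: [ 0 -1 -1  1 -2 -3 -1 -2]
  M: [ 0  0  1  0  1  1  0  1]
  I: [ 1  0  0  0  0 -1  0  0]
  L: [ 0  1 -1  0 -1  2  0 -1]
Row reduction gives pivot columns i,c,μ,t; rank = 4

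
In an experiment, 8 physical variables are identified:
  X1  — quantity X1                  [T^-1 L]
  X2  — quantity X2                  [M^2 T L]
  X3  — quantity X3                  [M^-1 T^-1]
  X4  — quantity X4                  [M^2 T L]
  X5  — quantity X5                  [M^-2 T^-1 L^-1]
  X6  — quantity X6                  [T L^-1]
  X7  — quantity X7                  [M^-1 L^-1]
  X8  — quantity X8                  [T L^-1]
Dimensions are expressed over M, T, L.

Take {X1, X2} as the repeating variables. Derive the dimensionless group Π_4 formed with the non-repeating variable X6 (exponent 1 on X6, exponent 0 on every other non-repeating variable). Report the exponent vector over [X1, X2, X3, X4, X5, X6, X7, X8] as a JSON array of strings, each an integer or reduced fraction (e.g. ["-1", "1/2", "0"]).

Write exponents as rows M,T,L / cols X1,X2,X3,X4,X5,X6,X7,X8:
  M: [ 0  2 -1  2 -2  0 -1  0]
  T: [-1  1 -1  1 -1  1  0  1]
  L: [ 1  1  0  1 -1 -1 -1 -1]
Echelon form has 2 nonzero rows (pivots: X1,X2)
Pivot set = {X1,X2}, free = {X3,X4,X5,X6,X7,X8}
RREF:
  r0: [   1    0  1/2    0    0   -1 -1/2   -1]
  r1: [   0    1 -1/2    1   -1    0 -1/2    0]
  r2: [   0    0    0    0    0    0    0    0]
Fix exponent of X6 at 1, X3 at 0, X4 at 0, X5 at 0, X7 at 0, X8 at 0; solve each RREF row for its pivot's exponent:
  r0: exp(X1) + (-1)·1 = 0 ⇒ exp(X1) = 1
  r1: exp(X2) + (0)·1 = 0 ⇒ exp(X2) = 0
Π_4 = X1 · X6

["1", "0", "0", "0", "0", "1", "0", "0"]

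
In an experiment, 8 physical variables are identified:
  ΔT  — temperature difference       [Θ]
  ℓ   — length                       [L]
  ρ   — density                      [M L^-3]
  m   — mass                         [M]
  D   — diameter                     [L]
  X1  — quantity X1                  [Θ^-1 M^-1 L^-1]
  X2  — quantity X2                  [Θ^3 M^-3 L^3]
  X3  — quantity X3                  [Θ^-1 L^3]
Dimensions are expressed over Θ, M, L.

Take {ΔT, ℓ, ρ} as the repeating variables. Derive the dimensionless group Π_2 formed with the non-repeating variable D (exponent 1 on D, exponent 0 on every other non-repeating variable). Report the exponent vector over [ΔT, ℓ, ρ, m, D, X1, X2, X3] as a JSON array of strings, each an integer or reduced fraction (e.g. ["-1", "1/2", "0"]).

["0", "-1", "0", "0", "1", "0", "0", "0"]

Dimensional matrix (Θ×M×L by ΔT×ℓ×ρ×m×D×X1×X2×X3):
  Θ: [ 1  0  0  0  0 -1  3 -1]
  M: [ 0  0  1  1  0 -1 -3  0]
  L: [ 0  1 -3  0  1 -1  3  3]
RREF → pivots at {ΔT,ℓ,ρ} ⇒ r = 3
Pivot set = {ΔT,ℓ,ρ}, free = {m,D,X1,X2,X3}
RREF:
  r0: [   1    0    0    0    0   -1    3   -1]
  r1: [   0    1    0    3    1   -4   -6    3]
  r2: [   0    0    1    1    0   -1   -3    0]
Fix exponent of D at 1, m at 0, X1 at 0, X2 at 0, X3 at 0; solve each RREF row for its pivot's exponent:
  r0: exp(ΔT) + (0)·1 = 0 ⇒ exp(ΔT) = 0
  r1: exp(ℓ) + (1)·1 = 0 ⇒ exp(ℓ) = -1
  r2: exp(ρ) + (0)·1 = 0 ⇒ exp(ρ) = 0
Π_2 = ℓ^-1 · D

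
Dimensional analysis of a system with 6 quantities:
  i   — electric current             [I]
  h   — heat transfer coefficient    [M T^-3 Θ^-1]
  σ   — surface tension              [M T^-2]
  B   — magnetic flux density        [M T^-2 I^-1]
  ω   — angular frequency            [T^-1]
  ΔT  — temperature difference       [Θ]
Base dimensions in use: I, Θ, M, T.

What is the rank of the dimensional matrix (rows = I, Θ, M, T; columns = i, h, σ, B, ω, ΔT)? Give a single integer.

Exponent matrix [I,Θ,M,T] × [i,h,σ,B,ω,ΔT]:
  I: [ 1  0  0 -1  0  0]
  Θ: [ 0 -1  0  0  0  1]
  M: [ 0  1  1  1  0  0]
  T: [ 0 -3 -2 -2 -1  0]
Echelon form has 4 nonzero rows (pivots: i,h,σ,ω)

4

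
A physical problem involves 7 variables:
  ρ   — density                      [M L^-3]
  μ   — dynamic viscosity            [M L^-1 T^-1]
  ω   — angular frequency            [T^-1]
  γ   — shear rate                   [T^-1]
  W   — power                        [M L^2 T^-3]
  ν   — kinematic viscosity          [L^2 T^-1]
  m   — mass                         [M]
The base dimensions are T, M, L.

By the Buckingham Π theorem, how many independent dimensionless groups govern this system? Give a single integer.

4

Dimensional matrix (T×M×L by ρ×μ×ω×γ×W×ν×m):
  T: [ 0 -1 -1 -1 -3 -1  0]
  M: [ 1  1  0  0  1  0  1]
  L: [-3 -1  0  0  2  2  0]
RREF → pivots at {ρ,μ,ω} ⇒ r = 3
Π count = n − r = 7 − 3 = 4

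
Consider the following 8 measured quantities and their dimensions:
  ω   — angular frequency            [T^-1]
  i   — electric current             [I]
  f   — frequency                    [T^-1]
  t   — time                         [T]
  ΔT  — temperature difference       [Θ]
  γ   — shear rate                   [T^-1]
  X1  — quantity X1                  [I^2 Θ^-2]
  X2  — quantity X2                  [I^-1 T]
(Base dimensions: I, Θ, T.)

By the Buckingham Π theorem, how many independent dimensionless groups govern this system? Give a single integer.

5

Dimensional matrix (I×Θ×T by ω×i×f×t×ΔT×γ×X1×X2):
  I: [ 0  1  0  0  0  0  2 -1]
  Θ: [ 0  0  0  0  1  0 -2  0]
  T: [-1  0 -1  1  0 -1  0  1]
Row reduction gives pivot columns ω,i,ΔT; rank = 3
Π count = n − r = 8 − 3 = 5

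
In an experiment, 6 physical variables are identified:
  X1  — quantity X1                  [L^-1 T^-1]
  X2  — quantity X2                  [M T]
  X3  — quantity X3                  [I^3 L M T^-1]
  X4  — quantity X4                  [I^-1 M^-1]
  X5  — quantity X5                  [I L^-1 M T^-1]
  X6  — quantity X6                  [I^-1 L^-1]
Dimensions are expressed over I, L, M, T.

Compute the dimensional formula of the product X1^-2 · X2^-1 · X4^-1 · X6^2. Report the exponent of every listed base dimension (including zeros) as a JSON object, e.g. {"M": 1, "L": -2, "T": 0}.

{"I": -1, "L": 0, "M": 0, "T": 1}

Dimensional matrix (I×L×M×T by X1×X2×X3×X4×X5×X6):
  I: [ 0  0  3 -1  1 -1]
  L: [-1  0  1  0 -1 -1]
  M: [ 0  1  1 -1  1  0]
  T: [-1  1 -1  0 -1  0]
  [I]: (-2)·0+(-1)·0+(-1)·-1+(2)·-1 = -1
  [L]: (-2)·-1+(-1)·0+(-1)·0+(2)·-1 = 0
  [M]: (-2)·0+(-1)·1+(-1)·-1+(2)·0 = 0
  [T]: (-2)·-1+(-1)·1+(-1)·0+(2)·0 = 1
⇒ I^-1 T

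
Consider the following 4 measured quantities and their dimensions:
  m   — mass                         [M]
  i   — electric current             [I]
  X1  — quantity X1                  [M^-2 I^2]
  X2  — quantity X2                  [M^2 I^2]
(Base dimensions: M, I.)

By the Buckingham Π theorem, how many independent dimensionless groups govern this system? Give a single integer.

Exponent matrix [M,I] × [m,i,X1,X2]:
  M: [ 1  0 -2  2]
  I: [ 0  1  2  2]
Row reduction gives pivot columns m,i; rank = 2
Π count = n − r = 4 − 2 = 2

2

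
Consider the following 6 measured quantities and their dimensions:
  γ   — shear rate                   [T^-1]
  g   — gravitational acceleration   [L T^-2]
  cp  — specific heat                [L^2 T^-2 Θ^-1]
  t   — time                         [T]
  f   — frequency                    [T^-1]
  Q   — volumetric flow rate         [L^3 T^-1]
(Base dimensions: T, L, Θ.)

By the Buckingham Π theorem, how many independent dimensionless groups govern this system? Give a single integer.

3

Exponent matrix [T,L,Θ] × [γ,g,cp,t,f,Q]:
  T: [-1 -2 -2  1 -1 -1]
  L: [ 0  1  2  0  0  3]
  Θ: [ 0  0 -1  0  0  0]
Echelon form has 3 nonzero rows (pivots: γ,g,cp)
Π count = n − r = 6 − 3 = 3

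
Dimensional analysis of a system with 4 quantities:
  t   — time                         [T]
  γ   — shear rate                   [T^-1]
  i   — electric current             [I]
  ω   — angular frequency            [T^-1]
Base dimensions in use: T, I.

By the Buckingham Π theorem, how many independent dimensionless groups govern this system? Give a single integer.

Dimensional matrix (T×I by t×γ×i×ω):
  T: [ 1 -1  0 -1]
  I: [ 0  0  1  0]
RREF → pivots at {t,i} ⇒ r = 2
Π count = n − r = 4 − 2 = 2

2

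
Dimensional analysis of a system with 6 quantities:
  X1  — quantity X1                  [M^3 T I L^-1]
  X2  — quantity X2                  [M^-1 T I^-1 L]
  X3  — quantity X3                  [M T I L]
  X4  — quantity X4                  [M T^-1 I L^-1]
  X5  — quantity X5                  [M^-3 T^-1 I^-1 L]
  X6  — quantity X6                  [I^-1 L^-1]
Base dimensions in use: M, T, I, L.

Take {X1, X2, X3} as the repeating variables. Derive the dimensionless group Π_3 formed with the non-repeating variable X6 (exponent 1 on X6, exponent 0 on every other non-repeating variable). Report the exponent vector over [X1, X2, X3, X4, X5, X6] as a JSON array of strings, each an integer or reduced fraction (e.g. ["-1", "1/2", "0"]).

["-1/2", "-1/2", "1", "0", "0", "1"]

Write exponents as rows M,T,I,L / cols X1,X2,X3,X4,X5,X6:
  M: [ 3 -1  1  1 -3  0]
  T: [ 1  1  1 -1 -1  0]
  I: [ 1 -1  1  1 -1 -1]
  L: [-1  1  1 -1  1 -1]
Row reduction gives pivot columns X1,X2,X3; rank = 3
Repeat: X1,X2,X3; free: X4,X5,X6
RREF:
  r0: [   1    0    0    0   -1  1/2]
  r1: [   0    1    0   -1    0  1/2]
  r2: [   0    0    1    0    0   -1]
  r3: [   0    0    0    0    0    0]
Fix exponent of X6 at 1, X4 at 0, X5 at 0; solve each RREF row for its pivot's exponent:
  r0: exp(X1) + (1/2)·1 = 0 ⇒ exp(X1) = -1/2
  r1: exp(X2) + (1/2)·1 = 0 ⇒ exp(X2) = -1/2
  r2: exp(X3) + (-1)·1 = 0 ⇒ exp(X3) = 1
Π_3 = X1^(-1/2) · X2^(-1/2) · X3 · X6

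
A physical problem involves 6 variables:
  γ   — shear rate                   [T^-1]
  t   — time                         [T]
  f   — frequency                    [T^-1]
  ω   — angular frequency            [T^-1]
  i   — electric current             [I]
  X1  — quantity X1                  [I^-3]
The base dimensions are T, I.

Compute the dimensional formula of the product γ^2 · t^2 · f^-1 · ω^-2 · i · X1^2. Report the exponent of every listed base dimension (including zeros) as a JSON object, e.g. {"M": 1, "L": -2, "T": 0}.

Exponent matrix [T,I] × [γ,t,f,ω,i,X1]:
  T: [-1  1 -1 -1  0  0]
  I: [ 0  0  0  0  1 -3]
  [T]: (2)·-1+(2)·1+(-1)·-1+(-2)·-1+(1)·0+(2)·0 = 3
  [I]: (2)·0+(2)·0+(-1)·0+(-2)·0+(1)·1+(2)·-3 = -5
⇒ T^3 I^-5

{"T": 3, "I": -5}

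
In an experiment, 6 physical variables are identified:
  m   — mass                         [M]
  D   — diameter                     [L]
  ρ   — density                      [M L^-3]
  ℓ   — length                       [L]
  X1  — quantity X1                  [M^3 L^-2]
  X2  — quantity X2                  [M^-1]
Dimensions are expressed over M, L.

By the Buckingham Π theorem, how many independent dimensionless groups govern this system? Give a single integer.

4

Write exponents as rows M,L / cols m,D,ρ,ℓ,X1,X2:
  M: [ 1  0  1  0  3 -1]
  L: [ 0  1 -3  1 -2  0]
RREF → pivots at {m,D} ⇒ r = 2
Π count = n − r = 6 − 2 = 4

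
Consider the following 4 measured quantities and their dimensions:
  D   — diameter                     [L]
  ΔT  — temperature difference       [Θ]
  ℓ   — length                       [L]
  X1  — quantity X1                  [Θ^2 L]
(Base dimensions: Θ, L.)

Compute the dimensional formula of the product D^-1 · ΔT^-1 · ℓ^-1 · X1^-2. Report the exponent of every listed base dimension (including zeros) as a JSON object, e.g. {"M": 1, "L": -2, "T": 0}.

Dimensional matrix (Θ×L by D×ΔT×ℓ×X1):
  Θ: [ 0  1  0  2]
  L: [ 1  0  1  1]
  [Θ]: (-1)·0+(-1)·1+(-1)·0+(-2)·2 = -5
  [L]: (-1)·1+(-1)·0+(-1)·1+(-2)·1 = -4
⇒ Θ^-5 L^-4

{"Θ": -5, "L": -4}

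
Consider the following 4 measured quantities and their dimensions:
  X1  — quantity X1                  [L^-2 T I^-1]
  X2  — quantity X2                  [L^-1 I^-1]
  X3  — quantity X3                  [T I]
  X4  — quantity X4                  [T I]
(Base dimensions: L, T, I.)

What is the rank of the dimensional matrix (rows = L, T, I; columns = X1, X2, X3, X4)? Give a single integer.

Exponent matrix [L,T,I] × [X1,X2,X3,X4]:
  L: [-2 -1  0  0]
  T: [ 1  0  1  1]
  I: [-1 -1  1  1]
Echelon form has 2 nonzero rows (pivots: X1,X2)

2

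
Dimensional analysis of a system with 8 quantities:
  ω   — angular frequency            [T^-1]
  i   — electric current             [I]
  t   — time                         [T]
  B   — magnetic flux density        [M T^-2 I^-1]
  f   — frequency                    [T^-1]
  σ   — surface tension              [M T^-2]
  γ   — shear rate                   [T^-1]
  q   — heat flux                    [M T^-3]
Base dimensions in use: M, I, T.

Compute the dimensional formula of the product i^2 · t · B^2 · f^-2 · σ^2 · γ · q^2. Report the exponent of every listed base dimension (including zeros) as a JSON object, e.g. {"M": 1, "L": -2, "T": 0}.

{"M": 6, "I": 0, "T": -12}

Write exponents as rows M,I,T / cols ω,i,t,B,f,σ,γ,q:
  M: [ 0  0  0  1  0  1  0  1]
  I: [ 0  1  0 -1  0  0  0  0]
  T: [-1  0  1 -2 -1 -2 -1 -3]
  [M]: (2)·0+(1)·0+(2)·1+(-2)·0+(2)·1+(1)·0+(2)·1 = 6
  [I]: (2)·1+(1)·0+(2)·-1+(-2)·0+(2)·0+(1)·0+(2)·0 = 0
  [T]: (2)·0+(1)·1+(2)·-2+(-2)·-1+(2)·-2+(1)·-1+(2)·-3 = -12
⇒ M^6 T^-12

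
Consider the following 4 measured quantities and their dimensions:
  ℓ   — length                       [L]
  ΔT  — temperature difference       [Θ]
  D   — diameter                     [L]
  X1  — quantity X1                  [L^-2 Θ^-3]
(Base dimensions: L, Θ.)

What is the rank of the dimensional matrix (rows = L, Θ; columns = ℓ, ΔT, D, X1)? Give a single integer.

2

Write exponents as rows L,Θ / cols ℓ,ΔT,D,X1:
  L: [ 1  0  1 -2]
  Θ: [ 0  1  0 -3]
Row reduction gives pivot columns ℓ,ΔT; rank = 2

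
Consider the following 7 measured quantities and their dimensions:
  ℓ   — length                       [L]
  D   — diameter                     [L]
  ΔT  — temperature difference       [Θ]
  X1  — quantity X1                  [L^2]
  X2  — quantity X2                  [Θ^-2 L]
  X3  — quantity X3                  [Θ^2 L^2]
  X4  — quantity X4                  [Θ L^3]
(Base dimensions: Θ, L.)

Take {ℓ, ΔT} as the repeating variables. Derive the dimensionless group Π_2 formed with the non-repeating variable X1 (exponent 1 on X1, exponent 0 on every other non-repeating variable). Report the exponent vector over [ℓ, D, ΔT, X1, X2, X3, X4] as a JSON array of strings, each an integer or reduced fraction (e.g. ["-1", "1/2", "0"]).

["-2", "0", "0", "1", "0", "0", "0"]

Dimensional matrix (Θ×L by ℓ×D×ΔT×X1×X2×X3×X4):
  Θ: [ 0  0  1  0 -2  2  1]
  L: [ 1  1  0  2  1  2  3]
Row reduction gives pivot columns ℓ,ΔT; rank = 2
Pivot set = {ℓ,ΔT}, free = {D,X1,X2,X3,X4}
RREF:
  r0: [   1    1    0    2    1    2    3]
  r1: [   0    0    1    0   -2    2    1]
Fix exponent of X1 at 1, D at 0, X2 at 0, X3 at 0, X4 at 0; solve each RREF row for its pivot's exponent:
  r0: exp(ℓ) + (2)·1 = 0 ⇒ exp(ℓ) = -2
  r1: exp(ΔT) + (0)·1 = 0 ⇒ exp(ΔT) = 0
Π_2 = ℓ^-2 · X1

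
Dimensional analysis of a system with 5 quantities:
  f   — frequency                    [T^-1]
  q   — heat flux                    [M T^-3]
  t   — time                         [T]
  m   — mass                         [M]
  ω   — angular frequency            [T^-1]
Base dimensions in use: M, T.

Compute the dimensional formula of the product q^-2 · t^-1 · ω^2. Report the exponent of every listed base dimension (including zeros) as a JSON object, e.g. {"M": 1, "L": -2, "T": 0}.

{"M": -2, "T": 3}

Exponent matrix [M,T] × [f,q,t,m,ω]:
  M: [ 0  1  0  1  0]
  T: [-1 -3  1  0 -1]
  [M]: (-2)·1+(-1)·0+(2)·0 = -2
  [T]: (-2)·-3+(-1)·1+(2)·-1 = 3
⇒ M^-2 T^3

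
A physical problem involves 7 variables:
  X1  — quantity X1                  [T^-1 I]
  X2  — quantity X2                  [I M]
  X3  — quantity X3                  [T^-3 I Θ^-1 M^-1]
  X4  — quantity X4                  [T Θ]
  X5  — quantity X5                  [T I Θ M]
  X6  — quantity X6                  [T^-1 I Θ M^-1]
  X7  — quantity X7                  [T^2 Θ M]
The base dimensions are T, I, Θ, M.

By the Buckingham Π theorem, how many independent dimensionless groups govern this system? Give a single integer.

4

Dimensional matrix (T×I×Θ×M by X1×X2×X3×X4×X5×X6×X7):
  T: [-1  0 -3  1  1 -1  2]
  I: [ 1  1  1  0  1  1  0]
  Θ: [ 0  0 -1  1  1  1  1]
  M: [ 0  1 -1  0  1 -1  1]
RREF → pivots at {X1,X2,X3} ⇒ r = 3
n=7, r=3 ⇒ 4 dimensionless groups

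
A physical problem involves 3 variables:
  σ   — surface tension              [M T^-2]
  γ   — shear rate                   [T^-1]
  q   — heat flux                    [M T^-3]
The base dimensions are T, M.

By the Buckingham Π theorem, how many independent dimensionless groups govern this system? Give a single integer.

Exponent matrix [T,M] × [σ,γ,q]:
  T: [-2 -1 -3]
  M: [ 1  0  1]
Row reduction gives pivot columns σ,γ; rank = 2
3 vars − rank 2 = 1 Π group

1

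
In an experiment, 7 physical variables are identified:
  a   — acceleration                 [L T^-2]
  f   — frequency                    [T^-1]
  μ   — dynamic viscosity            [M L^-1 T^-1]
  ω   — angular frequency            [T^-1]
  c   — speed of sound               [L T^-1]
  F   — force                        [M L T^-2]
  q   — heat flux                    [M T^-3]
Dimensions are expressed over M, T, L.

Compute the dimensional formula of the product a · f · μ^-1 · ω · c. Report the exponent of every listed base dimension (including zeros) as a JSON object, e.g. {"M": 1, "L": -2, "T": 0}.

Exponent matrix [M,T,L] × [a,f,μ,ω,c,F,q]:
  M: [ 0  0  1  0  0  1  1]
  T: [-2 -1 -1 -1 -1 -2 -3]
  L: [ 1  0 -1  0  1  1  0]
  [M]: (1)·0+(1)·0+(-1)·1+(1)·0+(1)·0 = -1
  [T]: (1)·-2+(1)·-1+(-1)·-1+(1)·-1+(1)·-1 = -4
  [L]: (1)·1+(1)·0+(-1)·-1+(1)·0+(1)·1 = 3
⇒ M^-1 T^-4 L^3

{"M": -1, "T": -4, "L": 3}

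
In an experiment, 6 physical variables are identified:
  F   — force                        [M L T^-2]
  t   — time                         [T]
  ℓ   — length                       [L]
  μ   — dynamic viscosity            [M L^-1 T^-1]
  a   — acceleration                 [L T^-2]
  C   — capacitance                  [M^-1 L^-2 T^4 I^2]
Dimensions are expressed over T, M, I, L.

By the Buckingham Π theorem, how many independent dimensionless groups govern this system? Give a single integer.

Exponent matrix [T,M,I,L] × [F,t,ℓ,μ,a,C]:
  T: [-2  1  0 -1 -2  4]
  M: [ 1  0  0  1  0 -1]
  I: [ 0  0  0  0  0  2]
  L: [ 1  0  1 -1  1 -2]
RREF → pivots at {F,t,ℓ,C} ⇒ r = 4
Π count = n − r = 6 − 4 = 2

2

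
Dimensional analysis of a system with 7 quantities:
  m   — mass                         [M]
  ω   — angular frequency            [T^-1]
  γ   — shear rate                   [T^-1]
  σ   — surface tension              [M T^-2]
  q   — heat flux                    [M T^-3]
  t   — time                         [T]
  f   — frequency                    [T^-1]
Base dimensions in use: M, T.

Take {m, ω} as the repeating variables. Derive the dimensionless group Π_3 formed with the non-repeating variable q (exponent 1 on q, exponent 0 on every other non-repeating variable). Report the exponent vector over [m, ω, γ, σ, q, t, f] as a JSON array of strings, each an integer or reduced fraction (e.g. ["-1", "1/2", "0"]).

Exponent matrix [M,T] × [m,ω,γ,σ,q,t,f]:
  M: [ 1  0  0  1  1  0  0]
  T: [ 0 -1 -1 -2 -3  1 -1]
RREF → pivots at {m,ω} ⇒ r = 2
Pivot set = {m,ω}, free = {γ,σ,q,t,f}
RREF:
  r0: [   1    0    0    1    1    0    0]
  r1: [   0    1    1    2    3   -1    1]
Fix exponent of q at 1, γ at 0, σ at 0, t at 0, f at 0; solve each RREF row for its pivot's exponent:
  r0: exp(m) + (1)·1 = 0 ⇒ exp(m) = -1
  r1: exp(ω) + (3)·1 = 0 ⇒ exp(ω) = -3
Π_3 = m^-1 · ω^-3 · q

["-1", "-3", "0", "0", "1", "0", "0"]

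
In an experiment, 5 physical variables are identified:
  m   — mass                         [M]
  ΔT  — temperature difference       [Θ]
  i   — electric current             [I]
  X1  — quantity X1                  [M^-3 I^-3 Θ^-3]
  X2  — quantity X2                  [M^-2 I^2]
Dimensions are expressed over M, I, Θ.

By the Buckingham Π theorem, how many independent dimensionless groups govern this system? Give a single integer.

Dimensional matrix (M×I×Θ by m×ΔT×i×X1×X2):
  M: [ 1  0  0 -3 -2]
  I: [ 0  0  1 -3  2]
  Θ: [ 0  1  0 -3  0]
Echelon form has 3 nonzero rows (pivots: m,ΔT,i)
5 vars − rank 3 = 2 Π groups

2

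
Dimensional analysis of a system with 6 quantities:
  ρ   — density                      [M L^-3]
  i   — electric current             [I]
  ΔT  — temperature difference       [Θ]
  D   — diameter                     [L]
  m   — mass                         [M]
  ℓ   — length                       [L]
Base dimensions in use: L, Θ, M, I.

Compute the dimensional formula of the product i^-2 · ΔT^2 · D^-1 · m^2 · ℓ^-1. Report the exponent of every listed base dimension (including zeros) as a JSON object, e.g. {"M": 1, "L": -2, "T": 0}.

Exponent matrix [L,Θ,M,I] × [ρ,i,ΔT,D,m,ℓ]:
  L: [-3  0  0  1  0  1]
  Θ: [ 0  0  1  0  0  0]
  M: [ 1  0  0  0  1  0]
  I: [ 0  1  0  0  0  0]
  [L]: (-2)·0+(2)·0+(-1)·1+(2)·0+(-1)·1 = -2
  [Θ]: (-2)·0+(2)·1+(-1)·0+(2)·0+(-1)·0 = 2
  [M]: (-2)·0+(2)·0+(-1)·0+(2)·1+(-1)·0 = 2
  [I]: (-2)·1+(2)·0+(-1)·0+(2)·0+(-1)·0 = -2
⇒ L^-2 Θ^2 M^2 I^-2

{"L": -2, "Θ": 2, "M": 2, "I": -2}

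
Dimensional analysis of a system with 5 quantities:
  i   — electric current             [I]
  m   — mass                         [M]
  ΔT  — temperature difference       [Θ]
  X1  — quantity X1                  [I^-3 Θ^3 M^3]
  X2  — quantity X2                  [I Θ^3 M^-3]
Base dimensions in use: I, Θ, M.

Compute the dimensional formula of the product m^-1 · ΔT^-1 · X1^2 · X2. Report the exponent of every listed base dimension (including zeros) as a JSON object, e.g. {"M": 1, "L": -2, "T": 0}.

{"I": -5, "Θ": 8, "M": 2}

Exponent matrix [I,Θ,M] × [i,m,ΔT,X1,X2]:
  I: [ 1  0  0 -3  1]
  Θ: [ 0  0  1  3  3]
  M: [ 0  1  0  3 -3]
  [I]: (-1)·0+(-1)·0+(2)·-3+(1)·1 = -5
  [Θ]: (-1)·0+(-1)·1+(2)·3+(1)·3 = 8
  [M]: (-1)·1+(-1)·0+(2)·3+(1)·-3 = 2
⇒ I^-5 Θ^8 M^2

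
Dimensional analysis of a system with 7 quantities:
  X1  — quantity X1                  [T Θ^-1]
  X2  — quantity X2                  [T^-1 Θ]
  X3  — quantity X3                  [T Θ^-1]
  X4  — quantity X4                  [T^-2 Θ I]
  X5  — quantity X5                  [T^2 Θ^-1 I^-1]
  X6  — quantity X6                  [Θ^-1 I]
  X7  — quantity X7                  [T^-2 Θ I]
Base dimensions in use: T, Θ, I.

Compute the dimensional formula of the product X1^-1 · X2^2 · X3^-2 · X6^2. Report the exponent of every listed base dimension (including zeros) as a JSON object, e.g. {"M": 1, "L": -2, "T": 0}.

Write exponents as rows T,Θ,I / cols X1,X2,X3,X4,X5,X6,X7:
  T: [ 1 -1  1 -2  2  0 -2]
  Θ: [-1  1 -1  1 -1 -1  1]
  I: [ 0  0  0  1 -1  1  1]
  [T]: (-1)·1+(2)·-1+(-2)·1+(2)·0 = -5
  [Θ]: (-1)·-1+(2)·1+(-2)·-1+(2)·-1 = 3
  [I]: (-1)·0+(2)·0+(-2)·0+(2)·1 = 2
⇒ T^-5 Θ^3 I^2

{"T": -5, "Θ": 3, "I": 2}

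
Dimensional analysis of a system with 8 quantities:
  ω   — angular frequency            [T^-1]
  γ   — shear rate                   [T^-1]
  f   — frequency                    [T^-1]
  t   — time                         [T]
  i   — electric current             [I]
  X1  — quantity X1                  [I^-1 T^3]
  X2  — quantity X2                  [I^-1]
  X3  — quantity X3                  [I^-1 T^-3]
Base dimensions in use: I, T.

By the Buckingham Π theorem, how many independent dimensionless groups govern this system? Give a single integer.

Exponent matrix [I,T] × [ω,γ,f,t,i,X1,X2,X3]:
  I: [ 0  0  0  0  1 -1 -1 -1]
  T: [-1 -1 -1  1  0  3  0 -3]
RREF → pivots at {ω,i} ⇒ r = 2
n=8, r=2 ⇒ 6 dimensionless groups

6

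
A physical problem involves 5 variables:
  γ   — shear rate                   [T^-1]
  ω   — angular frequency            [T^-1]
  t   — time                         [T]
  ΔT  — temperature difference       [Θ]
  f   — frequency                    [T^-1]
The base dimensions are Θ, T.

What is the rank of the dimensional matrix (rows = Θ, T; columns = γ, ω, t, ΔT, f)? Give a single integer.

Exponent matrix [Θ,T] × [γ,ω,t,ΔT,f]:
  Θ: [ 0  0  0  1  0]
  T: [-1 -1  1  0 -1]
RREF → pivots at {γ,ΔT} ⇒ r = 2

2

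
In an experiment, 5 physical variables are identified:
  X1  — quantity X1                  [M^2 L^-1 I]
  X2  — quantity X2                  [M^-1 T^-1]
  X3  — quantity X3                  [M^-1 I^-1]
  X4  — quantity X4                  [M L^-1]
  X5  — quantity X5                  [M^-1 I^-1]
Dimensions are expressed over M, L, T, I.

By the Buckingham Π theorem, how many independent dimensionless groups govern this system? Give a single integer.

Dimensional matrix (M×L×T×I by X1×X2×X3×X4×X5):
  M: [ 2 -1 -1  1 -1]
  L: [-1  0  0 -1  0]
  T: [ 0 -1  0  0  0]
  I: [ 1  0 -1  0 -1]
Row reduction gives pivot columns X1,X2,X3; rank = 3
Π count = n − r = 5 − 3 = 2

2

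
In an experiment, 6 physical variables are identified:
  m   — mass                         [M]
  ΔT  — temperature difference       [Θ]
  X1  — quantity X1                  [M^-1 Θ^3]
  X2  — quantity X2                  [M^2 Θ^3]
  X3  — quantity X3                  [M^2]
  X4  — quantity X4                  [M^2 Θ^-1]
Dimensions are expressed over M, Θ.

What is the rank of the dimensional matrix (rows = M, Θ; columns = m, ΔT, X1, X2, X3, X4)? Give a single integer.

Dimensional matrix (M×Θ by m×ΔT×X1×X2×X3×X4):
  M: [ 1  0 -1  2  2  2]
  Θ: [ 0  1  3  3  0 -1]
Row reduction gives pivot columns m,ΔT; rank = 2

2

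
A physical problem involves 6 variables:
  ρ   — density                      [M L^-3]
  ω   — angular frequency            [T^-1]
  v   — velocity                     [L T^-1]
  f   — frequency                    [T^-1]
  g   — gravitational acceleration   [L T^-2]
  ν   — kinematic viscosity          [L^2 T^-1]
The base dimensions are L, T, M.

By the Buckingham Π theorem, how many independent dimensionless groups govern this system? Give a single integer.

Write exponents as rows L,T,M / cols ρ,ω,v,f,g,ν:
  L: [-3  0  1  0  1  2]
  T: [ 0 -1 -1 -1 -2 -1]
  M: [ 1  0  0  0  0  0]
Row reduction gives pivot columns ρ,ω,v; rank = 3
Π count = n − r = 6 − 3 = 3

3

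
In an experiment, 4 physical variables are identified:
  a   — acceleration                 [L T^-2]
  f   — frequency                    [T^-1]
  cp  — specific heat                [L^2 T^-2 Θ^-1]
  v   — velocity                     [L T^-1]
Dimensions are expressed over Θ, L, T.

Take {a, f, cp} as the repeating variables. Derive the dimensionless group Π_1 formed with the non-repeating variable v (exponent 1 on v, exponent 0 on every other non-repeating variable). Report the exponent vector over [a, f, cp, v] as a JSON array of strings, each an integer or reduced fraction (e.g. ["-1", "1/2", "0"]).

["-1", "1", "0", "1"]

Dimensional matrix (Θ×L×T by a×f×cp×v):
  Θ: [ 0  0 -1  0]
  L: [ 1  0  2  1]
  T: [-2 -1 -2 -1]
Echelon form has 3 nonzero rows (pivots: a,f,cp)
Pivot set = {a,f,cp}, free = {v}
RREF:
  r0: [   1    0    0    1]
  r1: [   0    1    0   -1]
  r2: [   0    0    1    0]
Fix exponent of v at 1; solve each RREF row for its pivot's exponent:
  r0: exp(a) + (1)·1 = 0 ⇒ exp(a) = -1
  r1: exp(f) + (-1)·1 = 0 ⇒ exp(f) = 1
  r2: exp(cp) + (0)·1 = 0 ⇒ exp(cp) = 0
Π_1 = a^-1 · f · v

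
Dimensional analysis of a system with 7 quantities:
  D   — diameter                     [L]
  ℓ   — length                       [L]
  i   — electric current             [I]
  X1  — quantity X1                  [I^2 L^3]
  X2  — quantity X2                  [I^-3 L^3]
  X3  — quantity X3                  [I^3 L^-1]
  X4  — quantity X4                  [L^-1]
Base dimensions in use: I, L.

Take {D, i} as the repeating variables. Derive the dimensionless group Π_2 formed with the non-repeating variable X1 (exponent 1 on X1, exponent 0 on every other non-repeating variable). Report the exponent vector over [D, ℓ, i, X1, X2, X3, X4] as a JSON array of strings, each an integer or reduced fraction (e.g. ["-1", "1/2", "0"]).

["-3", "0", "-2", "1", "0", "0", "0"]

Dimensional matrix (I×L by D×ℓ×i×X1×X2×X3×X4):
  I: [ 0  0  1  2 -3  3  0]
  L: [ 1  1  0  3  3 -1 -1]
RREF → pivots at {D,i} ⇒ r = 2
Pivot set = {D,i}, free = {ℓ,X1,X2,X3,X4}
RREF:
  r0: [   1    1    0    3    3   -1   -1]
  r1: [   0    0    1    2   -3    3    0]
Fix exponent of X1 at 1, ℓ at 0, X2 at 0, X3 at 0, X4 at 0; solve each RREF row for its pivot's exponent:
  r0: exp(D) + (3)·1 = 0 ⇒ exp(D) = -3
  r1: exp(i) + (2)·1 = 0 ⇒ exp(i) = -2
Π_2 = D^-3 · i^-2 · X1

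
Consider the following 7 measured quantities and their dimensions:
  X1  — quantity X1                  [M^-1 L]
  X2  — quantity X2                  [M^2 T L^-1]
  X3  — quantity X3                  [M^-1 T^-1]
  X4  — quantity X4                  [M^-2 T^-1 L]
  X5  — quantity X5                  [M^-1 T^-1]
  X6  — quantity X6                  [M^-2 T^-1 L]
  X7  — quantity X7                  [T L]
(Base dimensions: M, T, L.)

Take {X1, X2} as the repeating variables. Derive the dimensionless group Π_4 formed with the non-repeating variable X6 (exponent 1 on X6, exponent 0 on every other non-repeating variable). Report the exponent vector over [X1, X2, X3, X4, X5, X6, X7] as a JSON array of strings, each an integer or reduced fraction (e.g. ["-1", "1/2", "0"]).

["0", "1", "0", "0", "0", "1", "0"]

Write exponents as rows M,T,L / cols X1,X2,X3,X4,X5,X6,X7:
  M: [-1  2 -1 -2 -1 -2  0]
  T: [ 0  1 -1 -1 -1 -1  1]
  L: [ 1 -1  0  1  0  1  1]
Row reduction gives pivot columns X1,X2; rank = 2
Repeat: X1,X2; free: X3,X4,X5,X6,X7
RREF:
  r0: [   1    0   -1    0   -1    0    2]
  r1: [   0    1   -1   -1   -1   -1    1]
  r2: [   0    0    0    0    0    0    0]
Fix exponent of X6 at 1, X3 at 0, X4 at 0, X5 at 0, X7 at 0; solve each RREF row for its pivot's exponent:
  r0: exp(X1) + (0)·1 = 0 ⇒ exp(X1) = 0
  r1: exp(X2) + (-1)·1 = 0 ⇒ exp(X2) = 1
Π_4 = X2 · X6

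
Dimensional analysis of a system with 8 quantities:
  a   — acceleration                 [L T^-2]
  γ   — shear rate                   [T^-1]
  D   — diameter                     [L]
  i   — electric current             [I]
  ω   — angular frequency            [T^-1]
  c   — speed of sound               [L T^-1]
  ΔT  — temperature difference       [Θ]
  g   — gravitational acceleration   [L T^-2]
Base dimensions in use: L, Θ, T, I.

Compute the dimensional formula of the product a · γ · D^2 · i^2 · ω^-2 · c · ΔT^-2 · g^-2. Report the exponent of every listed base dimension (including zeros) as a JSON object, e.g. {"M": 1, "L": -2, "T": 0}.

Dimensional matrix (L×Θ×T×I by a×γ×D×i×ω×c×ΔT×g):
  L: [ 1  0  1  0  0  1  0  1]
  Θ: [ 0  0  0  0  0  0  1  0]
  T: [-2 -1  0  0 -1 -1  0 -2]
  I: [ 0  0  0  1  0  0  0  0]
  [L]: (1)·1+(1)·0+(2)·1+(2)·0+(-2)·0+(1)·1+(-2)·0+(-2)·1 = 2
  [Θ]: (1)·0+(1)·0+(2)·0+(2)·0+(-2)·0+(1)·0+(-2)·1+(-2)·0 = -2
  [T]: (1)·-2+(1)·-1+(2)·0+(2)·0+(-2)·-1+(1)·-1+(-2)·0+(-2)·-2 = 2
  [I]: (1)·0+(1)·0+(2)·0+(2)·1+(-2)·0+(1)·0+(-2)·0+(-2)·0 = 2
⇒ L^2 Θ^-2 T^2 I^2

{"L": 2, "Θ": -2, "T": 2, "I": 2}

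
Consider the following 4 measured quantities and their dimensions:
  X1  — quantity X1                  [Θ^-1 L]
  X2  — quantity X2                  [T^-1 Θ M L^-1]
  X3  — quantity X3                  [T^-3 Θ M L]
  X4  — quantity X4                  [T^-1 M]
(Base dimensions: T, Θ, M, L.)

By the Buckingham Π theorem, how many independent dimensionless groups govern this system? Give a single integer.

1

Dimensional matrix (T×Θ×M×L by X1×X2×X3×X4):
  T: [ 0 -1 -3 -1]
  Θ: [-1  1  1  0]
  M: [ 0  1  1  1]
  L: [ 1 -1  1  0]
RREF → pivots at {X1,X2,X3} ⇒ r = 3
4 vars − rank 3 = 1 Π group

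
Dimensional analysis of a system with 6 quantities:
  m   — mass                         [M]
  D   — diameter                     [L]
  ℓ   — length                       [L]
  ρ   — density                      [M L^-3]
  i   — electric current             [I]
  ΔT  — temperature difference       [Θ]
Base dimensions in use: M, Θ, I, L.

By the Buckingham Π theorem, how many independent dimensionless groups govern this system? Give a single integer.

2

Exponent matrix [M,Θ,I,L] × [m,D,ℓ,ρ,i,ΔT]:
  M: [ 1  0  0  1  0  0]
  Θ: [ 0  0  0  0  0  1]
  I: [ 0  0  0  0  1  0]
  L: [ 0  1  1 -3  0  0]
RREF → pivots at {m,D,i,ΔT} ⇒ r = 4
n=6, r=4 ⇒ 2 dimensionless groups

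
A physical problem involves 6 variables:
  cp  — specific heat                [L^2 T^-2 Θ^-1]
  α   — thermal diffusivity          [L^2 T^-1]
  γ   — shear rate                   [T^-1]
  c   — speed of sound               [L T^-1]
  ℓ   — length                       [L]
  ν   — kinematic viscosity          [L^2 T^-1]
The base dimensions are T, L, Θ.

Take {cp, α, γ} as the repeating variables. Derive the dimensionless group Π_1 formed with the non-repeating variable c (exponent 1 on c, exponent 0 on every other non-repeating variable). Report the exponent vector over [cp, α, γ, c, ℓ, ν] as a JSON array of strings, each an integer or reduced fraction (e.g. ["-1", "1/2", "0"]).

["0", "-1/2", "-1/2", "1", "0", "0"]

Write exponents as rows T,L,Θ / cols cp,α,γ,c,ℓ,ν:
  T: [-2 -1 -1 -1  0 -1]
  L: [ 2  2  0  1  1  2]
  Θ: [-1  0  0  0  0  0]
RREF → pivots at {cp,α,γ} ⇒ r = 3
Pivot set = {cp,α,γ}, free = {c,ℓ,ν}
RREF:
  r0: [   1    0    0    0    0    0]
  r1: [   0    1    0  1/2  1/2    1]
  r2: [   0    0    1  1/2 -1/2    0]
Fix exponent of c at 1, ℓ at 0, ν at 0; solve each RREF row for its pivot's exponent:
  r0: exp(cp) + (0)·1 = 0 ⇒ exp(cp) = 0
  r1: exp(α) + (1/2)·1 = 0 ⇒ exp(α) = -1/2
  r2: exp(γ) + (1/2)·1 = 0 ⇒ exp(γ) = -1/2
Π_1 = α^(-1/2) · γ^(-1/2) · c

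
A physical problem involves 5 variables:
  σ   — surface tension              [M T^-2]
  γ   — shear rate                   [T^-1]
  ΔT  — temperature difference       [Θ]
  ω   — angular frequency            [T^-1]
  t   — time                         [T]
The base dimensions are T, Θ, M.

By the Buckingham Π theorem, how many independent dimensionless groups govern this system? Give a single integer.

Exponent matrix [T,Θ,M] × [σ,γ,ΔT,ω,t]:
  T: [-2 -1  0 -1  1]
  Θ: [ 0  0  1  0  0]
  M: [ 1  0  0  0  0]
Row reduction gives pivot columns σ,γ,ΔT; rank = 3
Π count = n − r = 5 − 3 = 2

2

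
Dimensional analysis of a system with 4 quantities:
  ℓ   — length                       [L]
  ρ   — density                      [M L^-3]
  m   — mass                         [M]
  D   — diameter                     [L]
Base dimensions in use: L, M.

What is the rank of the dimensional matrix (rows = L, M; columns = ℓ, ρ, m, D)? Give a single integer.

Write exponents as rows L,M / cols ℓ,ρ,m,D:
  L: [ 1 -3  0  1]
  M: [ 0  1  1  0]
RREF → pivots at {ℓ,ρ} ⇒ r = 2

2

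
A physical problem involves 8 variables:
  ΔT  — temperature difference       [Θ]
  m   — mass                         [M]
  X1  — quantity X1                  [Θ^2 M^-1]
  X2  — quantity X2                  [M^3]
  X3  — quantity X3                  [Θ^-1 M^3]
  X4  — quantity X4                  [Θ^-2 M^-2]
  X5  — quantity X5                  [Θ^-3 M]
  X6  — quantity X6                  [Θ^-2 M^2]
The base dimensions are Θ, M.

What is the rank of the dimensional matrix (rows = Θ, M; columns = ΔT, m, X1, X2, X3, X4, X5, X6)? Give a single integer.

2

Write exponents as rows Θ,M / cols ΔT,m,X1,X2,X3,X4,X5,X6:
  Θ: [ 1  0  2  0 -1 -2 -3 -2]
  M: [ 0  1 -1  3  3 -2  1  2]
Row reduction gives pivot columns ΔT,m; rank = 2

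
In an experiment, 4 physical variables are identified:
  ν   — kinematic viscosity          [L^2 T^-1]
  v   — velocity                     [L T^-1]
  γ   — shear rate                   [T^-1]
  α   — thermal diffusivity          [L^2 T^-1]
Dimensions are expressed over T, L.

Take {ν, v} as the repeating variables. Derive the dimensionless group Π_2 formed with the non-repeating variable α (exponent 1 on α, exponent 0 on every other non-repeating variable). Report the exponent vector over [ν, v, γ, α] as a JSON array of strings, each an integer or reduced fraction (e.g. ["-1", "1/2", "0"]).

Dimensional matrix (T×L by ν×v×γ×α):
  T: [-1 -1 -1 -1]
  L: [ 2  1  0  2]
Row reduction gives pivot columns ν,v; rank = 2
Pivot set = {ν,v}, free = {γ,α}
RREF:
  r0: [   1    0   -1    1]
  r1: [   0    1    2    0]
Fix exponent of α at 1, γ at 0; solve each RREF row for its pivot's exponent:
  r0: exp(ν) + (1)·1 = 0 ⇒ exp(ν) = -1
  r1: exp(v) + (0)·1 = 0 ⇒ exp(v) = 0
Π_2 = ν^-1 · α

["-1", "0", "0", "1"]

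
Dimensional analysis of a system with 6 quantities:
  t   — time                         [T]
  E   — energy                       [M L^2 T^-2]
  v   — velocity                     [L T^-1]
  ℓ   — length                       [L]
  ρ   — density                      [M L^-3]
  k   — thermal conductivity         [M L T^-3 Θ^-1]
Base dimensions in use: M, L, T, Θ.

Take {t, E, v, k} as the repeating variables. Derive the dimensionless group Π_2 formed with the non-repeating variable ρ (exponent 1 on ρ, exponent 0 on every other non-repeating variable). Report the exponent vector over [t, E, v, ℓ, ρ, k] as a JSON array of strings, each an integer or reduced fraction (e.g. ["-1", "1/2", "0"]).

["3", "-1", "5", "0", "1", "0"]

Write exponents as rows M,L,T,Θ / cols t,E,v,ℓ,ρ,k:
  M: [ 0  1  0  0  1  1]
  L: [ 0  2  1  1 -3  1]
  T: [ 1 -2 -1  0  0 -3]
  Θ: [ 0  0  0  0  0 -1]
Echelon form has 4 nonzero rows (pivots: t,E,v,k)
Repeat: t,E,v,k; free: ℓ,ρ
RREF:
  r0: [   1    0    0    1   -3    0]
  r1: [   0    1    0    0    1    0]
  r2: [   0    0    1    1   -5    0]
  r3: [   0    0    0    0    0    1]
Fix exponent of ρ at 1, ℓ at 0; solve each RREF row for its pivot's exponent:
  r0: exp(t) + (-3)·1 = 0 ⇒ exp(t) = 3
  r1: exp(E) + (1)·1 = 0 ⇒ exp(E) = -1
  r2: exp(v) + (-5)·1 = 0 ⇒ exp(v) = 5
  r3: exp(k) + (0)·1 = 0 ⇒ exp(k) = 0
Π_2 = t^3 · E^-1 · v^5 · ρ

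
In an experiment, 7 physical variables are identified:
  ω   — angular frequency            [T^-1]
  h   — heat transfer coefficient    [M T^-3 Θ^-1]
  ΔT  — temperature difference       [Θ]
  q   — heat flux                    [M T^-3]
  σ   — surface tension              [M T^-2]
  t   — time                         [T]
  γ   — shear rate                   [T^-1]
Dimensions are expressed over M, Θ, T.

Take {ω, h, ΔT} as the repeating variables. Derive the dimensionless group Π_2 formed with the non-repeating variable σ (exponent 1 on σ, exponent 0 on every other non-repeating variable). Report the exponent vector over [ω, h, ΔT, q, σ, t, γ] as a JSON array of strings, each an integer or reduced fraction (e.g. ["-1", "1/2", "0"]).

Write exponents as rows M,Θ,T / cols ω,h,ΔT,q,σ,t,γ:
  M: [ 0  1  0  1  1  0  0]
  Θ: [ 0 -1  1  0  0  0  0]
  T: [-1 -3  0 -3 -2  1 -1]
Echelon form has 3 nonzero rows (pivots: ω,h,ΔT)
Repeat: ω,h,ΔT; free: q,σ,t,γ
RREF:
  r0: [   1    0    0    0   -1   -1    1]
  r1: [   0    1    0    1    1    0    0]
  r2: [   0    0    1    1    1    0    0]
Fix exponent of σ at 1, q at 0, t at 0, γ at 0; solve each RREF row for its pivot's exponent:
  r0: exp(ω) + (-1)·1 = 0 ⇒ exp(ω) = 1
  r1: exp(h) + (1)·1 = 0 ⇒ exp(h) = -1
  r2: exp(ΔT) + (1)·1 = 0 ⇒ exp(ΔT) = -1
Π_2 = ω · h^-1 · ΔT^-1 · σ

["1", "-1", "-1", "0", "1", "0", "0"]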